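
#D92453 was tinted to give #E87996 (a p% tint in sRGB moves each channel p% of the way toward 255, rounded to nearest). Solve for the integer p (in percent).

#D92453 is rgb(217, 36, 83); #E87996 is rgb(232, 121, 150).
On the G channel (widest range): 121 ≈ 36 + (p/100)(255 − 36), so p ≈ 100×(121 − 36)/(255 − 36) = 8500/219 = 38.81.
p = 39 reproduces all three channels after rounding.

39%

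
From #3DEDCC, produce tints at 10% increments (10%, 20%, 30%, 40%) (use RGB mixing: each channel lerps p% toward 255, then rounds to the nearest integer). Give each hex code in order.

#50EFD1, #64F1D6, #77F2DB, #8BF4E0

#3DEDCC is rgb(61, 237, 204).
10%: (61 + 19.4 = 80.4→80, 237 + 1.8 = 238.8→239, 204 + 5.1 = 209.1→209) → #50EFD1
20%: (61 + 38.8 = 99.8→100, 237 + 3.6 = 240.6→241, 204 + 10.2 = 214.2→214) → #64F1D6
30%: (61 + 58.2 = 119.2→119, 237 + 5.4 = 242.4→242, 204 + 15.3 = 219.3→219) → #77F2DB
40%: (61 + 77.6 = 138.6→139, 237 + 7.2 = 244.2→244, 204 + 20.4 = 224.4→224) → #8BF4E0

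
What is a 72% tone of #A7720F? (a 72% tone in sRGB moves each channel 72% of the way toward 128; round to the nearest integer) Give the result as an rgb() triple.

rgb(139, 124, 96)

#A7720F is rgb(167, 114, 15).
A 72% tone moves each channel 72% toward 128:
  R: 167 + 0.72×(128−167) = 167 − 28.08 = 138.92 → 139
  G: 114 + 0.72×(128−114) = 114 + 10.08 = 124.08 → 124
  B: 15 + 0.72×(128−15) = 15 + 81.36 = 96.36 → 96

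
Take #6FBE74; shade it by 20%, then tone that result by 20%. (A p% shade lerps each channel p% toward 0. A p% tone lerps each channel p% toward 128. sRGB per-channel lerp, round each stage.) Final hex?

#6FBE74 is rgb(111, 190, 116).
Lerp each channel 20% toward 0:
  R: 111 + 0.2×(0−111) = 111 − 22.2 = 88.8 → 89
  G: 190 − 38 = 152 → 152
  B: 116 + 0.2×(0−116) = 116 − 23.2 = 92.8 → 93
After the shade: rgb(89, 152, 93) = #59985D.
Lerp each channel 20% toward 128:
  R: 89 + 0.2×(128−89) = 89 + 7.8 = 96.8 → 97
  G: 152 − 4.8 = 147.2 → 147
  B: 93 + 7 = 100 → 100
rgb(97, 147, 100) = #619364.

#619364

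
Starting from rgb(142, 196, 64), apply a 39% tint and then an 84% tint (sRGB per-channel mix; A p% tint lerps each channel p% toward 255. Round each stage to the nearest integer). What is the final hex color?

#f4f9ec

Per channel, c → c + 0.39(255 − c):
  R: 142 + 0.39×(255−142) = 142 + 44.07 = 186.07 → 186
  G: 196 + 23.01 = 219.01 → 219
  B: 64 + 74.49 = 138.49 → 138
After the tint: rgb(186, 219, 138) = #badb8a.
Lerp each channel 84% toward 255:
  R: 186 + 57.96 = 243.96 → 244
  G: 219 + 0.84×(255−219) = 219 + 30.24 = 249.24 → 249
  B: 138 + 0.84×(255−138) = 138 + 98.28 = 236.28 → 236
rgb(244, 249, 236) = #f4f9ec.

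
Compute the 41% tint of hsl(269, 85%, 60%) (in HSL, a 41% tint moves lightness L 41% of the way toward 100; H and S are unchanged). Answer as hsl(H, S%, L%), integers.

hsl(269, 85%, 76%)

L moves 41% from 60 toward 100: 60 + 16.4 = 76.4 → 76.
H and S are unchanged.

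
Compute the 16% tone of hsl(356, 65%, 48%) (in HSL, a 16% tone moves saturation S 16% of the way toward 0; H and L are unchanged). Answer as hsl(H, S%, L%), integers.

S moves 16% from 65 toward 0: 65 − 10.4 = 54.6 → 55.
H and L are unchanged.

hsl(356, 55%, 48%)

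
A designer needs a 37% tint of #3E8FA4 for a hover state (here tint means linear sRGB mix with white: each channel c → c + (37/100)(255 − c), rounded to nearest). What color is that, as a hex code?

#3E8FA4 is rgb(62, 143, 164).
A 37% tint moves each channel 37% toward 255:
  R: 62 + 0.37×(255−62) = 62 + 71.41 = 133.41 → 133
  G: 143 + 0.37×(255−143) = 143 + 41.44 = 184.44 → 184
  B: 164 + 0.37×(255−164) = 164 + 33.67 = 197.67 → 198
rgb(133, 184, 198) = #85B8C6.

#85B8C6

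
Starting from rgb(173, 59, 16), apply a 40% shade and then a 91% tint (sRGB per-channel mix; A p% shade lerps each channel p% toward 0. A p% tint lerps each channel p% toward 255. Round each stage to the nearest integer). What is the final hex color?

A 40% shade moves each channel 40% toward 0:
  R: 173 − 69.2 = 103.8 → 104
  G: 59 − 23.6 = 35.4 → 35
  B: 16 + 0.4×(0−16) = 16 − 6.4 = 9.6 → 10
After the shade: rgb(104, 35, 10) = #68230A.
Lerp each channel 91% toward 255:
  R: 104 + 0.91×(255−104) = 104 + 137.41 = 241.41 → 241
  G: 35 + 0.91×(255−35) = 35 + 200.2 = 235.2 → 235
  B: 10 + 222.95 = 232.95 → 233
rgb(241, 235, 233) = #F1EBE9.

#F1EBE9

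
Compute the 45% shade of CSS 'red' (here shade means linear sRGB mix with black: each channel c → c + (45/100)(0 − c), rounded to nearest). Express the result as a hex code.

#8C0000

CSS red is rgb(255, 0, 0).
Lerp each channel 45% toward 0:
  R: 255 + 0.45×(0−255) = 255 − 114.75 = 140.25 → 140
  G: 0 + 0.45×(0−0) = 0 + 0 = 0 → 0
  B: 0 + 0 = 0 → 0
rgb(140, 0, 0) = #8C0000.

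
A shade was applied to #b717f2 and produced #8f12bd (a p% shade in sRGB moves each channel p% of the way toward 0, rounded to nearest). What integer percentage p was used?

22%

#b717f2 is rgb(183, 23, 242); #8f12bd is rgb(143, 18, 189).
On the B channel (widest range): 189 ≈ 242 + (p/100)(0 − 242), so p ≈ 100×(189 − 242)/(0 − 242) = -5300/-242 = 21.90.
p = 22 reproduces all three channels after rounding.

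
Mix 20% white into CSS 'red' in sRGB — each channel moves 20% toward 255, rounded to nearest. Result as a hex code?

#FF3333

CSS red is rgb(255, 0, 0).
Lerp each channel 20% toward 255:
  R: 255 + 0.2×(255−255) = 255 + 0 = 255 → 255
  G: 0 + 0.2×(255−0) = 0 + 51 = 51 → 51
  B: 0 + 0.2×(255−0) = 0 + 51 = 51 → 51
rgb(255, 51, 51) = #FF3333.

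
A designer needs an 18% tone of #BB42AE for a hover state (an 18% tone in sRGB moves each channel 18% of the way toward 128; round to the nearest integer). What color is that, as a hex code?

#B04DA6

#BB42AE is rgb(187, 66, 174).
An 18% tone moves each channel 18% toward 128:
  R: 187 + 0.18×(128−187) = 187 − 10.62 = 176.38 → 176
  G: 66 + 11.16 = 77.16 → 77
  B: 174 − 8.28 = 165.72 → 166
rgb(176, 77, 166) = #B04DA6.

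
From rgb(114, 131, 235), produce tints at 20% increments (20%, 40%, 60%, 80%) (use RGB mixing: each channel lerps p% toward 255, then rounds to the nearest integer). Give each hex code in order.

#8E9CEF, #AAB5F3, #C7CDF7, #E3E6FB

20%: (114 + 28.2 = 142.2→142, 131 + 24.8 = 155.8→156, 235 + 4 = 239→239) → #8E9CEF
40%: (114 + 56.4 = 170.4→170, 131 + 49.6 = 180.6→181, 235 + 8 = 243→243) → #AAB5F3
60%: (114 + 84.6 = 198.6→199, 131 + 74.4 = 205.4→205, 235 + 12 = 247→247) → #C7CDF7
80%: (114 + 112.8 = 226.8→227, 131 + 99.2 = 230.2→230, 235 + 16 = 251→251) → #E3E6FB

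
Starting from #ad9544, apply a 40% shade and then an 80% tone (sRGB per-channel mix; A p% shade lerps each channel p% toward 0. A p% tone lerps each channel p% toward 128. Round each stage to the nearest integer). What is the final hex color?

#7b786f

#ad9544 is rgb(173, 149, 68).
Per channel, c → c + 0.4(0 − c):
  R: 173 + 0.4×(0−173) = 173 − 69.2 = 103.8 → 104
  G: 149 + 0.4×(0−149) = 149 − 59.6 = 89.4 → 89
  B: 68 − 27.2 = 40.8 → 41
After the shade: rgb(104, 89, 41) = #685929.
An 80% tone moves each channel 80% toward 128:
  R: 104 + 0.8×(128−104) = 104 + 19.2 = 123.2 → 123
  G: 89 + 0.8×(128−89) = 89 + 31.2 = 120.2 → 120
  B: 41 + 69.6 = 110.6 → 111
rgb(123, 120, 111) = #7b786f.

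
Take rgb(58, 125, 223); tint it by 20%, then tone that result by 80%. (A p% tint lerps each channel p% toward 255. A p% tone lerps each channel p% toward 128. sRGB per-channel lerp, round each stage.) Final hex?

Lerp each channel 20% toward 255:
  R: 58 + 0.2×(255−58) = 58 + 39.4 = 97.4 → 97
  G: 125 + 26 = 151 → 151
  B: 223 + 0.2×(255−223) = 223 + 6.4 = 229.4 → 229
After the tint: rgb(97, 151, 229) = #6197E5.
Per channel, c → c + 0.8(128 − c):
  R: 97 + 24.8 = 121.8 → 122
  G: 151 + 0.8×(128−151) = 151 − 18.4 = 132.6 → 133
  B: 229 + 0.8×(128−229) = 229 − 80.8 = 148.2 → 148
rgb(122, 133, 148) = #7A8594.

#7A8594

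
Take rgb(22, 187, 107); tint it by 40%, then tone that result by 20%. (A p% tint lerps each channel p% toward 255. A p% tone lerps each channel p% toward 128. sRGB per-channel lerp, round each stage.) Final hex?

A 40% tint moves each channel 40% toward 255:
  R: 22 + 93.2 = 115.2 → 115
  G: 187 + 0.4×(255−187) = 187 + 27.2 = 214.2 → 214
  B: 107 + 59.2 = 166.2 → 166
After the tint: rgb(115, 214, 166) = #73D6A6.
A 20% tone moves each channel 20% toward 128:
  R: 115 + 0.2×(128−115) = 115 + 2.6 = 117.6 → 118
  G: 214 + 0.2×(128−214) = 214 − 17.2 = 196.8 → 197
  B: 166 − 7.6 = 158.4 → 158
rgb(118, 197, 158) = #76C59E.

#76C59E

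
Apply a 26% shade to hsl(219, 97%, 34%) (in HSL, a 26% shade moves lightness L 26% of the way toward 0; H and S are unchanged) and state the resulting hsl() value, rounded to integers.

hsl(219, 97%, 25%)

L moves 26% from 34 toward 0: 34 − 8.84 = 25.16 → 25.
H and S are unchanged.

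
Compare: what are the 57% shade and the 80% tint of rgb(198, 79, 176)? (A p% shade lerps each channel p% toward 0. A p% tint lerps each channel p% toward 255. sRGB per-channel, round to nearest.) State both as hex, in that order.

#55224c, #f4dcef

57% shade:
  R: 198 + 0.57×(0−198) = 198 − 112.86 = 85.14 → 85
  G: 79 + 0.57×(0−79) = 79 − 45.03 = 33.97 → 34
  B: 176 + 0.57×(0−176) = 176 − 100.32 = 75.68 → 76
  → #55224c
80% tint:
  R: 198 + 45.6 = 243.6 → 244
  G: 79 + 0.8×(255−79) = 79 + 140.8 = 219.8 → 220
  B: 176 + 63.2 = 239.2 → 239
  → #f4dcef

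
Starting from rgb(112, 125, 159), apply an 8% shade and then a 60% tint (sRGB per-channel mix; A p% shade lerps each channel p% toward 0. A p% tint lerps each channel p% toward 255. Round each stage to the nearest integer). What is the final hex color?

#c2c7d3

Lerp each channel 8% toward 0:
  R: 112 + 0.08×(0−112) = 112 − 8.96 = 103.04 → 103
  G: 125 + 0.08×(0−125) = 125 − 10 = 115 → 115
  B: 159 + 0.08×(0−159) = 159 − 12.72 = 146.28 → 146
After the shade: rgb(103, 115, 146) = #677392.
Per channel, c → c + 0.6(255 − c):
  R: 103 + 0.6×(255−103) = 103 + 91.2 = 194.2 → 194
  G: 115 + 0.6×(255−115) = 115 + 84 = 199 → 199
  B: 146 + 0.6×(255−146) = 146 + 65.4 = 211.4 → 211
rgb(194, 199, 211) = #c2c7d3.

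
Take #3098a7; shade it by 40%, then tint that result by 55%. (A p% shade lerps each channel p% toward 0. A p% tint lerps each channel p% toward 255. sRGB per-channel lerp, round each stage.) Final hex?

#99b5b9

#3098a7 is rgb(48, 152, 167).
Per channel, c → c + 0.4(0 − c):
  R: 48 + 0.4×(0−48) = 48 − 19.2 = 28.8 → 29
  G: 152 + 0.4×(0−152) = 152 − 60.8 = 91.2 → 91
  B: 167 + 0.4×(0−167) = 167 − 66.8 = 100.2 → 100
After the shade: rgb(29, 91, 100) = #1d5b64.
Per channel, c → c + 0.55(255 − c):
  R: 29 + 0.55×(255−29) = 29 + 124.3 = 153.3 → 153
  G: 91 + 90.2 = 181.2 → 181
  B: 100 + 0.55×(255−100) = 100 + 85.25 = 185.25 → 185
rgb(153, 181, 185) = #99b5b9.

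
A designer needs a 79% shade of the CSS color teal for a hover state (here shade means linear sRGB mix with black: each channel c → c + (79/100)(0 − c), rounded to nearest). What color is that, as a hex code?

CSS teal is rgb(0, 128, 128).
Lerp each channel 79% toward 0:
  R: 0 + 0 = 0 → 0
  G: 128 + 0.79×(0−128) = 128 − 101.12 = 26.88 → 27
  B: 128 − 101.12 = 26.88 → 27
rgb(0, 27, 27) = #001B1B.

#001B1B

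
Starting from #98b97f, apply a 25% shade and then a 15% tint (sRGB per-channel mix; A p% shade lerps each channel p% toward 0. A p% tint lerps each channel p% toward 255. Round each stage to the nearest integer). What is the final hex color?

#879c77

#98b97f is rgb(152, 185, 127).
Per channel, c → c + 0.25(0 − c):
  R: 152 + 0.25×(0−152) = 152 − 38 = 114 → 114
  G: 185 + 0.25×(0−185) = 185 − 46.25 = 138.75 → 139
  B: 127 − 31.75 = 95.25 → 95
After the shade: rgb(114, 139, 95) = #728b5f.
Per channel, c → c + 0.15(255 − c):
  R: 114 + 0.15×(255−114) = 114 + 21.15 = 135.15 → 135
  G: 139 + 0.15×(255−139) = 139 + 17.4 = 156.4 → 156
  B: 95 + 0.15×(255−95) = 95 + 24 = 119 → 119
rgb(135, 156, 119) = #879c77.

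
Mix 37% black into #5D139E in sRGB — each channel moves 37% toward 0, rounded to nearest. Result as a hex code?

#5D139E is rgb(93, 19, 158).
Lerp each channel 37% toward 0:
  R: 93 + 0.37×(0−93) = 93 − 34.41 = 58.59 → 59
  G: 19 + 0.37×(0−19) = 19 − 7.03 = 11.97 → 12
  B: 158 + 0.37×(0−158) = 158 − 58.46 = 99.54 → 100
rgb(59, 12, 100) = #3B0C64.

#3B0C64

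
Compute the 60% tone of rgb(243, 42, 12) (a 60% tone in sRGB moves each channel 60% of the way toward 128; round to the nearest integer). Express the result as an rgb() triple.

rgb(174, 94, 82)

Lerp each channel 60% toward 128:
  R: 243 − 69 = 174 → 174
  G: 42 + 51.6 = 93.6 → 94
  B: 12 + 69.6 = 81.6 → 82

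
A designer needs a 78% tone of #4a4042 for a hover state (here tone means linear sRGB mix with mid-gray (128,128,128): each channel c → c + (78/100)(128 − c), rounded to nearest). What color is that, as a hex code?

#4a4042 is rgb(74, 64, 66).
Lerp each channel 78% toward 128:
  R: 74 + 0.78×(128−74) = 74 + 42.12 = 116.12 → 116
  G: 64 + 49.92 = 113.92 → 114
  B: 66 + 0.78×(128−66) = 66 + 48.36 = 114.36 → 114
rgb(116, 114, 114) = #747272.

#747272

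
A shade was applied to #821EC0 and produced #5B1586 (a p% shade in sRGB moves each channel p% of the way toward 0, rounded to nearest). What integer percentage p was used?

#821EC0 is rgb(130, 30, 192); #5B1586 is rgb(91, 21, 134).
On the B channel (widest range): 134 ≈ 192 + (p/100)(0 − 192), so p ≈ 100×(134 − 192)/(0 − 192) = -5800/-192 = 30.21.
p = 30 reproduces all three channels after rounding.

30%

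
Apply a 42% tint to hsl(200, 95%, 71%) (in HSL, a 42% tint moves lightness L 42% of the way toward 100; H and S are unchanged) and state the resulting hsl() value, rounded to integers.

hsl(200, 95%, 83%)

L moves 42% from 71 toward 100: 71 + 12.18 = 83.18 → 83.
H and S are unchanged.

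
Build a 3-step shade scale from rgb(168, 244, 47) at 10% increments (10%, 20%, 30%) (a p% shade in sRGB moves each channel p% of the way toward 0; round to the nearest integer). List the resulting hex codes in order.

#97dc2a, #86c326, #76ab21

10%: (168 − 16.8 = 151.2→151, 244 − 24.4 = 219.6→220, 47 − 4.7 = 42.3→42) → #97dc2a
20%: (168 − 33.6 = 134.4→134, 244 − 48.8 = 195.2→195, 47 − 9.4 = 37.6→38) → #86c326
30%: (168 − 50.4 = 117.6→118, 244 − 73.2 = 170.8→171, 47 − 14.1 = 32.9→33) → #76ab21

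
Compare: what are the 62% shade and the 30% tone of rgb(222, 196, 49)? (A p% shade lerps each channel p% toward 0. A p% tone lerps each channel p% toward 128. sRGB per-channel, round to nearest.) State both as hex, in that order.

#544A13, #C2B049

62% shade:
  R: 222 + 0.62×(0−222) = 222 − 137.64 = 84.36 → 84
  G: 196 + 0.62×(0−196) = 196 − 121.52 = 74.48 → 74
  B: 49 + 0.62×(0−49) = 49 − 30.38 = 18.62 → 19
  → #544A13
30% tone:
  R: 222 + 0.3×(128−222) = 222 − 28.2 = 193.8 → 194
  G: 196 + 0.3×(128−196) = 196 − 20.4 = 175.6 → 176
  B: 49 + 0.3×(128−49) = 49 + 23.7 = 72.7 → 73
  → #C2B049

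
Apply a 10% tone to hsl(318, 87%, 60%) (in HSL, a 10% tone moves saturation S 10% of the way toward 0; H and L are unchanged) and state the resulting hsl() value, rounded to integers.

S moves 10% from 87 toward 0: 87 − 8.7 = 78.3 → 78.
H and L are unchanged.

hsl(318, 78%, 60%)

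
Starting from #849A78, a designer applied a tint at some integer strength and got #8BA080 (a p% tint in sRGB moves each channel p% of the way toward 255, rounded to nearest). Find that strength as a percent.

#849A78 is rgb(132, 154, 120); #8BA080 is rgb(139, 160, 128).
On the B channel (widest range): 128 ≈ 120 + (p/100)(255 − 120), so p ≈ 100×(128 − 120)/(255 − 120) = 800/135 = 5.93.
p = 6 reproduces all three channels after rounding.

6%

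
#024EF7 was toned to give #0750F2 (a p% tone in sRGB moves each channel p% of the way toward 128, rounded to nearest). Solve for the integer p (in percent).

#024EF7 is rgb(2, 78, 247); #0750F2 is rgb(7, 80, 242).
On the R channel (widest range): 7 ≈ 2 + (p/100)(128 − 2), so p ≈ 100×(7 − 2)/(128 − 2) = 500/126 = 3.97.
p = 4 reproduces all three channels after rounding.

4%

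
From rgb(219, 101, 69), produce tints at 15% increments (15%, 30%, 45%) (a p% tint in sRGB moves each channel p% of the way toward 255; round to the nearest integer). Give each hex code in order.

#e07c61, #e6937d, #ebaa99

15%: (219 + 5.4 = 224.4→224, 101 + 23.1 = 124.1→124, 69 + 27.9 = 96.9→97) → #e07c61
30%: (219 + 10.8 = 229.8→230, 101 + 46.2 = 147.2→147, 69 + 55.8 = 124.8→125) → #e6937d
45%: (219 + 16.2 = 235.2→235, 101 + 69.3 = 170.3→170, 69 + 83.7 = 152.7→153) → #ebaa99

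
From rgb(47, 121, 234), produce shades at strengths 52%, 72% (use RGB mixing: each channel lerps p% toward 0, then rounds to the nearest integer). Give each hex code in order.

52%: (47 − 24.44 = 22.56→23, 121 − 62.92 = 58.08→58, 234 − 121.68 = 112.32→112) → #173A70
72%: (47 − 33.84 = 13.16→13, 121 − 87.12 = 33.88→34, 234 − 168.48 = 65.52→66) → #0D2242

#173A70, #0D2242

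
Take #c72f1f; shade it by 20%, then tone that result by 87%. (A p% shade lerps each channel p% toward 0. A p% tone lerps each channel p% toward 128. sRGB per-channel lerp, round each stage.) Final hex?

#c72f1f is rgb(199, 47, 31).
Per channel, c → c + 0.2(0 − c):
  R: 199 − 39.8 = 159.2 → 159
  G: 47 + 0.2×(0−47) = 47 − 9.4 = 37.6 → 38
  B: 31 + 0.2×(0−31) = 31 − 6.2 = 24.8 → 25
After the shade: rgb(159, 38, 25) = #9f2619.
Lerp each channel 87% toward 128:
  R: 159 + 0.87×(128−159) = 159 − 26.97 = 132.03 → 132
  G: 38 + 78.3 = 116.3 → 116
  B: 25 + 89.61 = 114.61 → 115
rgb(132, 116, 115) = #847473.

#847473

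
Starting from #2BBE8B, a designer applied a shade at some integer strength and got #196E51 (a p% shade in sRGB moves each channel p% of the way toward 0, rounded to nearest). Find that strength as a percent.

#2BBE8B is rgb(43, 190, 139); #196E51 is rgb(25, 110, 81).
On the G channel (widest range): 110 ≈ 190 + (p/100)(0 − 190), so p ≈ 100×(110 − 190)/(0 − 190) = -8000/-190 = 42.11.
p = 42 reproduces all three channels after rounding.

42%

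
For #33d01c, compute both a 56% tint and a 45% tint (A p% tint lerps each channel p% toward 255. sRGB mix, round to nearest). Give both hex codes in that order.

#a5ea9b, #8fe582

#33d01c is rgb(51, 208, 28).
56% tint:
  R: 51 + 114.24 = 165.24 → 165
  G: 208 + 0.56×(255−208) = 208 + 26.32 = 234.32 → 234
  B: 28 + 0.56×(255−28) = 28 + 127.12 = 155.12 → 155
  → #a5ea9b
45% tint:
  R: 51 + 91.8 = 142.8 → 143
  G: 208 + 21.15 = 229.15 → 229
  B: 28 + 102.15 = 130.15 → 130
  → #8fe582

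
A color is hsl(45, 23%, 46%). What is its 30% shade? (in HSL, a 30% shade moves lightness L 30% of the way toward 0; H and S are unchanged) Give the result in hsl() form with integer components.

L moves 30% from 46 toward 0: 46 − 13.8 = 32.2 → 32.
H and S are unchanged.

hsl(45, 23%, 32%)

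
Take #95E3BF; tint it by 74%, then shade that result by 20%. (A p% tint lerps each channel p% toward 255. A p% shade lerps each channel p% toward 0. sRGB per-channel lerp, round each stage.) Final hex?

#B6C6BE

#95E3BF is rgb(149, 227, 191).
A 74% tint moves each channel 74% toward 255:
  R: 149 + 78.44 = 227.44 → 227
  G: 227 + 0.74×(255−227) = 227 + 20.72 = 247.72 → 248
  B: 191 + 47.36 = 238.36 → 238
After the tint: rgb(227, 248, 238) = #E3F8EE.
Lerp each channel 20% toward 0:
  R: 227 + 0.2×(0−227) = 227 − 45.4 = 181.6 → 182
  G: 248 − 49.6 = 198.4 → 198
  B: 238 + 0.2×(0−238) = 238 − 47.6 = 190.4 → 190
rgb(182, 198, 190) = #B6C6BE.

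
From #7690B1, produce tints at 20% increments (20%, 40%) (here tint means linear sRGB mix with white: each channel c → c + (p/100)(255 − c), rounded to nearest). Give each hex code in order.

#7690B1 is rgb(118, 144, 177).
20%: (118 + 27.4 = 145.4→145, 144 + 22.2 = 166.2→166, 177 + 15.6 = 192.6→193) → #91A6C1
40%: (118 + 54.8 = 172.8→173, 144 + 44.4 = 188.4→188, 177 + 31.2 = 208.2→208) → #ADBCD0

#91A6C1, #ADBCD0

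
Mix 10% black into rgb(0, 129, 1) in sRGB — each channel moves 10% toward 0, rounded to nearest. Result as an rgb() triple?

rgb(0, 116, 1)

Lerp each channel 10% toward 0:
  R: 0 + 0.1×(0−0) = 0 + 0 = 0 → 0
  G: 129 + 0.1×(0−129) = 129 − 12.9 = 116.1 → 116
  B: 1 + 0.1×(0−1) = 1 − 0.1 = 0.9 → 1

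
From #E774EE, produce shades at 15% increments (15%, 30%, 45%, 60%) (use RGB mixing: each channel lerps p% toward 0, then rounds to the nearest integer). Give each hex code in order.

#E774EE is rgb(231, 116, 238).
15%: (231 − 34.65 = 196.35→196, 116 − 17.4 = 98.6→99, 238 − 35.7 = 202.3→202) → #C463CA
30%: (231 − 69.3 = 161.7→162, 116 − 34.8 = 81.2→81, 238 − 71.4 = 166.6→167) → #A251A7
45%: (231 − 103.95 = 127.05→127, 116 − 52.2 = 63.8→64, 238 − 107.1 = 130.9→131) → #7F4083
60%: (231 − 138.6 = 92.4→92, 116 − 69.6 = 46.4→46, 238 − 142.8 = 95.2→95) → #5C2E5F

#C463CA, #A251A7, #7F4083, #5C2E5F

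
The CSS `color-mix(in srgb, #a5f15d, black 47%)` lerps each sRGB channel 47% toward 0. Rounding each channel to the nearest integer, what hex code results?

#578031

#a5f15d is rgb(165, 241, 93).
Per channel, c → c + 0.47(0 − c):
  R: 165 + 0.47×(0−165) = 165 − 77.55 = 87.45 → 87
  G: 241 + 0.47×(0−241) = 241 − 113.27 = 127.73 → 128
  B: 93 − 43.71 = 49.29 → 49
rgb(87, 128, 49) = #578031.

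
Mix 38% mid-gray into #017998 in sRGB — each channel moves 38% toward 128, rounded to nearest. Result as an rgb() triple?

#017998 is rgb(1, 121, 152).
A 38% tone moves each channel 38% toward 128:
  R: 1 + 0.38×(128−1) = 1 + 48.26 = 49.26 → 49
  G: 121 + 0.38×(128−121) = 121 + 2.66 = 123.66 → 124
  B: 152 + 0.38×(128−152) = 152 − 9.12 = 142.88 → 143

rgb(49, 124, 143)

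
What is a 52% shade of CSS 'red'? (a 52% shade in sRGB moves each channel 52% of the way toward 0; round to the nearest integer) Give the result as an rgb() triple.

rgb(122, 0, 0)

CSS red is rgb(255, 0, 0).
Lerp each channel 52% toward 0:
  R: 255 + 0.52×(0−255) = 255 − 132.6 = 122.4 → 122
  G: 0 + 0.52×(0−0) = 0 + 0 = 0 → 0
  B: 0 + 0.52×(0−0) = 0 + 0 = 0 → 0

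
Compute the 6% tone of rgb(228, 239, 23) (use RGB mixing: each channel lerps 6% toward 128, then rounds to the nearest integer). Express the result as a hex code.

#DEE81D

Lerp each channel 6% toward 128:
  R: 228 − 6 = 222 → 222
  G: 239 − 6.66 = 232.34 → 232
  B: 23 + 6.3 = 29.3 → 29
rgb(222, 232, 29) = #DEE81D.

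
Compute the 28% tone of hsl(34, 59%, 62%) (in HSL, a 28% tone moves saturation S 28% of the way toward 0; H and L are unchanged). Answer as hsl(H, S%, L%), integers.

hsl(34, 42%, 62%)

S moves 28% from 59 toward 0: 59 − 16.52 = 42.48 → 42.
H and L are unchanged.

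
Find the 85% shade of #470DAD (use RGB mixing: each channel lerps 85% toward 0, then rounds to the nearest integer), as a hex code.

#470DAD is rgb(71, 13, 173).
An 85% shade moves each channel 85% toward 0:
  R: 71 + 0.85×(0−71) = 71 − 60.35 = 10.65 → 11
  G: 13 − 11.05 = 1.95 → 2
  B: 173 + 0.85×(0−173) = 173 − 147.05 = 25.95 → 26
rgb(11, 2, 26) = #0B021A.

#0B021A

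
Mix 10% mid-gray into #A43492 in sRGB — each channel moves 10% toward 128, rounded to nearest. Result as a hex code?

#A43492 is rgb(164, 52, 146).
A 10% tone moves each channel 10% toward 128:
  R: 164 + 0.1×(128−164) = 164 − 3.6 = 160.4 → 160
  G: 52 + 0.1×(128−52) = 52 + 7.6 = 59.6 → 60
  B: 146 + 0.1×(128−146) = 146 − 1.8 = 144.2 → 144
rgb(160, 60, 144) = #A03C90.

#A03C90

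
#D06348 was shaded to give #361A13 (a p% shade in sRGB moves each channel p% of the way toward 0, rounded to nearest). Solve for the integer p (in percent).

#D06348 is rgb(208, 99, 72); #361A13 is rgb(54, 26, 19).
On the R channel (widest range): 54 ≈ 208 + (p/100)(0 − 208), so p ≈ 100×(54 − 208)/(0 − 208) = -15400/-208 = 74.04.
p = 74 reproduces all three channels after rounding.

74%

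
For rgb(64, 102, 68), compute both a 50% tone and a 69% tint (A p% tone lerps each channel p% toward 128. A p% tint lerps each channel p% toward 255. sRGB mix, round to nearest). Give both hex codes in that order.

#607362, #C4D0C5

50% tone:
  R: 64 + 0.5×(128−64) = 64 + 32 = 96 → 96
  G: 102 + 0.5×(128−102) = 102 + 13 = 115 → 115
  B: 68 + 0.5×(128−68) = 68 + 30 = 98 → 98
  → #607362
69% tint:
  R: 64 + 0.69×(255−64) = 64 + 131.79 = 195.79 → 196
  G: 102 + 0.69×(255−102) = 102 + 105.57 = 207.57 → 208
  B: 68 + 129.03 = 197.03 → 197
  → #C4D0C5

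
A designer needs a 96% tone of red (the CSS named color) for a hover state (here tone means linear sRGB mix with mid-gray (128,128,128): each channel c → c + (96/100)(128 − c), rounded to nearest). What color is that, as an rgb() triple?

rgb(133, 123, 123)

CSS red is rgb(255, 0, 0).
Lerp each channel 96% toward 128:
  R: 255 − 121.92 = 133.08 → 133
  G: 0 + 122.88 = 122.88 → 123
  B: 0 + 0.96×(128−0) = 0 + 122.88 = 122.88 → 123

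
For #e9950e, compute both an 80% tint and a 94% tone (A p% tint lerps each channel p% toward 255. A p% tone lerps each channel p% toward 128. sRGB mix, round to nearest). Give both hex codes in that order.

#fbeacf, #868179

#e9950e is rgb(233, 149, 14).
80% tint:
  R: 233 + 0.8×(255−233) = 233 + 17.6 = 250.6 → 251
  G: 149 + 84.8 = 233.8 → 234
  B: 14 + 0.8×(255−14) = 14 + 192.8 = 206.8 → 207
  → #fbeacf
94% tone:
  R: 233 − 98.7 = 134.3 → 134
  G: 149 − 19.74 = 129.26 → 129
  B: 14 + 0.94×(128−14) = 14 + 107.16 = 121.16 → 121
  → #868179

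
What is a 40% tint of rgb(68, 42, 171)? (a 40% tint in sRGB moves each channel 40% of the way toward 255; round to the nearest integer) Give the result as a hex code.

Per channel, c → c + 0.4(255 − c):
  R: 68 + 74.8 = 142.8 → 143
  G: 42 + 0.4×(255−42) = 42 + 85.2 = 127.2 → 127
  B: 171 + 33.6 = 204.6 → 205
rgb(143, 127, 205) = #8F7FCD.

#8F7FCD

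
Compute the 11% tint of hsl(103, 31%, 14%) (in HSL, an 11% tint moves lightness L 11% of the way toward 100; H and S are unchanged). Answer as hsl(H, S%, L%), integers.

L moves 11% from 14 toward 100: 14 + 9.46 = 23.46 → 23.
H and S are unchanged.

hsl(103, 31%, 23%)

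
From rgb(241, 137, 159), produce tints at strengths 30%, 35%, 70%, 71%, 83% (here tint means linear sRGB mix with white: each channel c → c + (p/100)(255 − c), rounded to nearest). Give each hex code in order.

#F5ACBC, #F6B2C1, #FBDCE2, #FBDDE3, #FDEBEF

30%: (241 + 4.2 = 245.2→245, 137 + 35.4 = 172.4→172, 159 + 28.8 = 187.8→188) → #F5ACBC
35%: (241 + 4.9 = 245.9→246, 137 + 41.3 = 178.3→178, 159 + 33.6 = 192.6→193) → #F6B2C1
70%: (241 + 9.8 = 250.8→251, 137 + 82.6 = 219.6→220, 159 + 67.2 = 226.2→226) → #FBDCE2
71%: (241 + 9.94 = 250.94→251, 137 + 83.78 = 220.78→221, 159 + 68.16 = 227.16→227) → #FBDDE3
83%: (241 + 11.62 = 252.62→253, 137 + 97.94 = 234.94→235, 159 + 79.68 = 238.68→239) → #FDEBEF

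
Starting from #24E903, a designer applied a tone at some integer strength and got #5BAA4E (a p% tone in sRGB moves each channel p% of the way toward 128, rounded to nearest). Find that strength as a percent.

60%

#24E903 is rgb(36, 233, 3); #5BAA4E is rgb(91, 170, 78).
On the B channel (widest range): 78 ≈ 3 + (p/100)(128 − 3), so p ≈ 100×(78 − 3)/(128 − 3) = 7500/125 = 60.00.
p = 60 reproduces all three channels after rounding.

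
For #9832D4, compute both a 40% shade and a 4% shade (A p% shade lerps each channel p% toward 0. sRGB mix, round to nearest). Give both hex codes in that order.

#9832D4 is rgb(152, 50, 212).
40% shade:
  R: 152 + 0.4×(0−152) = 152 − 60.8 = 91.2 → 91
  G: 50 − 20 = 30 → 30
  B: 212 − 84.8 = 127.2 → 127
  → #5B1E7F
4% shade:
  R: 152 + 0.04×(0−152) = 152 − 6.08 = 145.92 → 146
  G: 50 + 0.04×(0−50) = 50 − 2 = 48 → 48
  B: 212 + 0.04×(0−212) = 212 − 8.48 = 203.52 → 204
  → #9230CC

#5B1E7F, #9230CC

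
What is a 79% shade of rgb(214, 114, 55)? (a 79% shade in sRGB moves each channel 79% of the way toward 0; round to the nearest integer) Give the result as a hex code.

A 79% shade moves each channel 79% toward 0:
  R: 214 + 0.79×(0−214) = 214 − 169.06 = 44.94 → 45
  G: 114 + 0.79×(0−114) = 114 − 90.06 = 23.94 → 24
  B: 55 + 0.79×(0−55) = 55 − 43.45 = 11.55 → 12
rgb(45, 24, 12) = #2D180C.

#2D180C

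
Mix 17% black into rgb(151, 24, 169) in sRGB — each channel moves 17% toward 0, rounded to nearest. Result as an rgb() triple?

rgb(125, 20, 140)

A 17% shade moves each channel 17% toward 0:
  R: 151 − 25.67 = 125.33 → 125
  G: 24 + 0.17×(0−24) = 24 − 4.08 = 19.92 → 20
  B: 169 + 0.17×(0−169) = 169 − 28.73 = 140.27 → 140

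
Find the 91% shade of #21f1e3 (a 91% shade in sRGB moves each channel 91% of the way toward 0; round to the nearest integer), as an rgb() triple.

rgb(3, 22, 20)

#21f1e3 is rgb(33, 241, 227).
Lerp each channel 91% toward 0:
  R: 33 + 0.91×(0−33) = 33 − 30.03 = 2.97 → 3
  G: 241 + 0.91×(0−241) = 241 − 219.31 = 21.69 → 22
  B: 227 + 0.91×(0−227) = 227 − 206.57 = 20.43 → 20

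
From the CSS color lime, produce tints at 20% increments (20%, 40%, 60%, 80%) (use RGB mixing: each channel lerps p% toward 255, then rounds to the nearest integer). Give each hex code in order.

CSS lime is rgb(0, 255, 0).
20%: (0 + 51 = 51→51, 255→255, 0 + 51 = 51→51) → #33ff33
40%: (0 + 102 = 102→102, 255→255, 0 + 102 = 102→102) → #66ff66
60%: (0 + 153 = 153→153, 255→255, 0 + 153 = 153→153) → #99ff99
80%: (0 + 204 = 204→204, 255→255, 0 + 204 = 204→204) → #ccffcc

#33ff33, #66ff66, #99ff99, #ccffcc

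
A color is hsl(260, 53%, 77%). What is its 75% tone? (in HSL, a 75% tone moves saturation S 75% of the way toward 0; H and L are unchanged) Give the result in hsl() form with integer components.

S moves 75% from 53 toward 0: 53 − 39.75 = 13.25 → 13.
H and L are unchanged.

hsl(260, 13%, 77%)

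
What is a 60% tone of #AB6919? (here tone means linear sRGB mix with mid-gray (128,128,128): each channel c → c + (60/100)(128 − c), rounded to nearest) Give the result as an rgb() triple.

rgb(145, 119, 87)

#AB6919 is rgb(171, 105, 25).
Lerp each channel 60% toward 128:
  R: 171 + 0.6×(128−171) = 171 − 25.8 = 145.2 → 145
  G: 105 + 13.8 = 118.8 → 119
  B: 25 + 0.6×(128−25) = 25 + 61.8 = 86.8 → 87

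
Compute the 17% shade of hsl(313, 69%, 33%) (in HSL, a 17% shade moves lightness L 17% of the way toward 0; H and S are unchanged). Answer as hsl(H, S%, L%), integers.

hsl(313, 69%, 27%)

L moves 17% from 33 toward 0: 33 − 5.61 = 27.39 → 27.
H and S are unchanged.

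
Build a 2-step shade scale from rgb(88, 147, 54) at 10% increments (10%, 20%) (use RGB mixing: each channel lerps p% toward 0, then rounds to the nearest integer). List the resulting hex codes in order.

#4F8431, #46762B

10%: (88 − 8.8 = 79.2→79, 147 − 14.7 = 132.3→132, 54 − 5.4 = 48.6→49) → #4F8431
20%: (88 − 17.6 = 70.4→70, 147 − 29.4 = 117.6→118, 54 − 10.8 = 43.2→43) → #46762B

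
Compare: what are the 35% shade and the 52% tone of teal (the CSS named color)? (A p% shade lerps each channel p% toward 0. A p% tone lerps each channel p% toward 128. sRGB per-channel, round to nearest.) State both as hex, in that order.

#005353, #438080

CSS teal is rgb(0, 128, 128).
35% shade:
  R: 0 + 0 = 0 → 0
  G: 128 + 0.35×(0−128) = 128 − 44.8 = 83.2 → 83
  B: 128 + 0.35×(0−128) = 128 − 44.8 = 83.2 → 83
  → #005353
52% tone:
  R: 0 + 0.52×(128−0) = 0 + 66.56 = 66.56 → 67
  G: 128 + 0 = 128 → 128
  B: 128 + 0.52×(128−128) = 128 + 0 = 128 → 128
  → #438080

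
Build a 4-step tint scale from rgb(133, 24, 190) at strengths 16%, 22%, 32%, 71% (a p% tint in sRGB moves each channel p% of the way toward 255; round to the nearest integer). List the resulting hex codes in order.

16%: (133 + 19.52 = 152.52→153, 24 + 36.96 = 60.96→61, 190 + 10.4 = 200.4→200) → #993DC8
22%: (133 + 26.84 = 159.84→160, 24 + 50.82 = 74.82→75, 190 + 14.3 = 204.3→204) → #A04BCC
32%: (133 + 39.04 = 172.04→172, 24 + 73.92 = 97.92→98, 190 + 20.8 = 210.8→211) → #AC62D3
71%: (133 + 86.62 = 219.62→220, 24 + 164.01 = 188.01→188, 190 + 46.15 = 236.15→236) → #DCBCEC

#993DC8, #A04BCC, #AC62D3, #DCBCEC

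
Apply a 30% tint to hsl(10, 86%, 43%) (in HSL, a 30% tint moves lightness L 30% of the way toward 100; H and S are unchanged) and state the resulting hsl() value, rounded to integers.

hsl(10, 86%, 60%)

L moves 30% from 43 toward 100: 43 + 17.1 = 60.1 → 60.
H and S are unchanged.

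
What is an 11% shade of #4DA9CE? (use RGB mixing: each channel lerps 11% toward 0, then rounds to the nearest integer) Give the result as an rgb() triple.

#4DA9CE is rgb(77, 169, 206).
An 11% shade moves each channel 11% toward 0:
  R: 77 + 0.11×(0−77) = 77 − 8.47 = 68.53 → 69
  G: 169 + 0.11×(0−169) = 169 − 18.59 = 150.41 → 150
  B: 206 − 22.66 = 183.34 → 183

rgb(69, 150, 183)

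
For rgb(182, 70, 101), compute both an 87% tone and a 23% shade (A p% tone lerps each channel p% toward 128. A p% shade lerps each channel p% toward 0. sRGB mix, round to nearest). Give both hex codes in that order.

#87787c, #8c364e

87% tone:
  R: 182 − 46.98 = 135.02 → 135
  G: 70 + 50.46 = 120.46 → 120
  B: 101 + 23.49 = 124.49 → 124
  → #87787c
23% shade:
  R: 182 + 0.23×(0−182) = 182 − 41.86 = 140.14 → 140
  G: 70 + 0.23×(0−70) = 70 − 16.1 = 53.9 → 54
  B: 101 − 23.23 = 77.77 → 78
  → #8c364e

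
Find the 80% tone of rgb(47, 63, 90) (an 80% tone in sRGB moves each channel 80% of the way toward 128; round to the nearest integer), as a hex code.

An 80% tone moves each channel 80% toward 128:
  R: 47 + 64.8 = 111.8 → 112
  G: 63 + 52 = 115 → 115
  B: 90 + 0.8×(128−90) = 90 + 30.4 = 120.4 → 120
rgb(112, 115, 120) = #707378.

#707378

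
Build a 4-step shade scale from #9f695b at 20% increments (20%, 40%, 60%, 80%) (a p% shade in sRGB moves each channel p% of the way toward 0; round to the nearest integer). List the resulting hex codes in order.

#7f5449, #5f3f37, #402a24, #201512

#9f695b is rgb(159, 105, 91).
20%: (159 − 31.8 = 127.2→127, 105 − 21 = 84→84, 91 − 18.2 = 72.8→73) → #7f5449
40%: (159 − 63.6 = 95.4→95, 105 − 42 = 63→63, 91 − 36.4 = 54.6→55) → #5f3f37
60%: (159 − 95.4 = 63.6→64, 105 − 63 = 42→42, 91 − 54.6 = 36.4→36) → #402a24
80%: (159 − 127.2 = 31.8→32, 105 − 84 = 21→21, 91 − 72.8 = 18.2→18) → #201512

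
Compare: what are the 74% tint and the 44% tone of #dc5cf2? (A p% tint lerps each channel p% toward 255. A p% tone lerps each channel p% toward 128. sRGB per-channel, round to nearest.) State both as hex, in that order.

#f6d5fc, #b46cc0

#dc5cf2 is rgb(220, 92, 242).
74% tint:
  R: 220 + 25.9 = 245.9 → 246
  G: 92 + 0.74×(255−92) = 92 + 120.62 = 212.62 → 213
  B: 242 + 9.62 = 251.62 → 252
  → #f6d5fc
44% tone:
  R: 220 − 40.48 = 179.52 → 180
  G: 92 + 15.84 = 107.84 → 108
  B: 242 − 50.16 = 191.84 → 192
  → #b46cc0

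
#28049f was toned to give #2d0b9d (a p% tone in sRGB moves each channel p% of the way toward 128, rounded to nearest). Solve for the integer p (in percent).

6%

#28049f is rgb(40, 4, 159); #2d0b9d is rgb(45, 11, 157).
On the G channel (widest range): 11 ≈ 4 + (p/100)(128 − 4), so p ≈ 100×(11 − 4)/(128 − 4) = 700/124 = 5.65.
p = 6 reproduces all three channels after rounding.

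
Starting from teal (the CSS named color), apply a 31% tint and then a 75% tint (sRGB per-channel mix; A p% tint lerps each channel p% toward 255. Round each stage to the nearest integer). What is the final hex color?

CSS teal is rgb(0, 128, 128).
Lerp each channel 31% toward 255:
  R: 0 + 79.05 = 79.05 → 79
  G: 128 + 0.31×(255−128) = 128 + 39.37 = 167.37 → 167
  B: 128 + 0.31×(255−128) = 128 + 39.37 = 167.37 → 167
After the tint: rgb(79, 167, 167) = #4FA7A7.
Lerp each channel 75% toward 255:
  R: 79 + 0.75×(255−79) = 79 + 132 = 211 → 211
  G: 167 + 0.75×(255−167) = 167 + 66 = 233 → 233
  B: 167 + 0.75×(255−167) = 167 + 66 = 233 → 233
rgb(211, 233, 233) = #D3E9E9.

#D3E9E9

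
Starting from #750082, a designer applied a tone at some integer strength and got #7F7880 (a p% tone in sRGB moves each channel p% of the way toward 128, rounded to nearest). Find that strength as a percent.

94%

#750082 is rgb(117, 0, 130); #7F7880 is rgb(127, 120, 128).
On the G channel (widest range): 120 ≈ 0 + (p/100)(128 − 0), so p ≈ 100×(120 − 0)/(128 − 0) = 12000/128 = 93.75.
p = 94 reproduces all three channels after rounding.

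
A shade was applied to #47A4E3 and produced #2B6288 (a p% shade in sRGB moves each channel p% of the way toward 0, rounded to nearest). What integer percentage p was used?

#47A4E3 is rgb(71, 164, 227); #2B6288 is rgb(43, 98, 136).
On the B channel (widest range): 136 ≈ 227 + (p/100)(0 − 227), so p ≈ 100×(136 − 227)/(0 − 227) = -9100/-227 = 40.09.
p = 40 reproduces all three channels after rounding.

40%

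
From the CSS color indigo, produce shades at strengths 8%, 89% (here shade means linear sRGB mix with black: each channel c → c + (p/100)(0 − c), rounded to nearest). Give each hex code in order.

#450078, #08000e

CSS indigo is rgb(75, 0, 130).
8%: (75 − 6 = 69→69, 0→0, 130 − 10.4 = 119.6→120) → #450078
89%: (75 − 66.75 = 8.25→8, 0→0, 130 − 115.7 = 14.3→14) → #08000e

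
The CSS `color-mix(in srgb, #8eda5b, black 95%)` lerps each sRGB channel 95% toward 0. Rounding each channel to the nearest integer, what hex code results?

#070b05

#8eda5b is rgb(142, 218, 91).
Per channel, c → c + 0.95(0 − c):
  R: 142 − 134.9 = 7.1 → 7
  G: 218 − 207.1 = 10.9 → 11
  B: 91 + 0.95×(0−91) = 91 − 86.45 = 4.55 → 5
rgb(7, 11, 5) = #070b05.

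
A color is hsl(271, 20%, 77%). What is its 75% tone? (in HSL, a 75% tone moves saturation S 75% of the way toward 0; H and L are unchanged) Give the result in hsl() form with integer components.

hsl(271, 5%, 77%)

S moves 75% from 20 toward 0: 20 − 15 = 5 → 5.
H and L are unchanged.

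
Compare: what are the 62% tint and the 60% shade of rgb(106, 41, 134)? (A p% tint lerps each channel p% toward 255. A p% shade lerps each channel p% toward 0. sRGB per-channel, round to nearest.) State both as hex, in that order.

#C6AED1, #2A1036

62% tint:
  R: 106 + 92.38 = 198.38 → 198
  G: 41 + 0.62×(255−41) = 41 + 132.68 = 173.68 → 174
  B: 134 + 75.02 = 209.02 → 209
  → #C6AED1
60% shade:
  R: 106 + 0.6×(0−106) = 106 − 63.6 = 42.4 → 42
  G: 41 + 0.6×(0−41) = 41 − 24.6 = 16.4 → 16
  B: 134 + 0.6×(0−134) = 134 − 80.4 = 53.6 → 54
  → #2A1036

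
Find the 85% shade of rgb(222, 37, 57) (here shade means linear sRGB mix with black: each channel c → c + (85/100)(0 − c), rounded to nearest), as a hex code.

Lerp each channel 85% toward 0:
  R: 222 + 0.85×(0−222) = 222 − 188.7 = 33.3 → 33
  G: 37 − 31.45 = 5.55 → 6
  B: 57 + 0.85×(0−57) = 57 − 48.45 = 8.55 → 9
rgb(33, 6, 9) = #210609.

#210609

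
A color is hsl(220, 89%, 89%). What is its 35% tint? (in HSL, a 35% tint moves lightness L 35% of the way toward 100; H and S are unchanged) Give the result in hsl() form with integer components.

hsl(220, 89%, 93%)

L moves 35% from 89 toward 100: 89 + 3.85 = 92.85 → 93.
H and S are unchanged.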